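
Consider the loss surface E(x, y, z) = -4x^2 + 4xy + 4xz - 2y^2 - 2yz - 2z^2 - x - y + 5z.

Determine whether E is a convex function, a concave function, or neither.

concave

E is quadratic, so its Hessian is the constant matrix H = [[-8, 4, 4], [4, -4, -2], [4, -2, -4]].
Leading principal minors: -8, 16, -32.
Signs alternate −, +, − ⇒ H ≺ 0 ⇒ concave.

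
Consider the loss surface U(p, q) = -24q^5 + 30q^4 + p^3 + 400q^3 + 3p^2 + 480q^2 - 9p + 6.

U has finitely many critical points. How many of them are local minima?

2

U separates as a function of p plus a function of q, so ∇U=0 decouples.
∂U/∂p = 3(p - 1)(p + 3) = 0 at p ∈ {-3, 1}; ∂U/∂q = -120q(q - 4)(q + 1)(q + 2) = 0 at q ∈ {-2, -1, 0, 4}.
The Hessian is diagonal: diag(U_pp, U_qq). Second derivatives: U_pp(-3)=-12, U_pp(1)=12; U_qq(-2)=1440, U_qq(-1)=-600, U_qq(0)=960, U_qq(4)=-14400.
Local minima occur where both diagonal entries positive: (1, -2), (1, 0). Count: 2.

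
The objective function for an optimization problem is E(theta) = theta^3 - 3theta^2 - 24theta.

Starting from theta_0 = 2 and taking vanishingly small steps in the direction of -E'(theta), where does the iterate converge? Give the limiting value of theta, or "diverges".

E'(theta) = 3(theta - 4)(theta + 2), so E'(2) = -24.
Gradient descent moves in the -E' direction, i.e. theta is increasing.
The nearest critical point in that direction is theta = 4, where E'' = 18 > 0 (a local minimum). The iterate converges there.

4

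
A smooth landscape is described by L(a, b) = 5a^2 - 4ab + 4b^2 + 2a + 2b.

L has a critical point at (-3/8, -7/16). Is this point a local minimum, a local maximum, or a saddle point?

local minimum

The Hessian of L is constant: H = [[10, -4], [-4, 8]].
det(H) = 10·8 − (-4)² = 64.
det(H) > 0 and tr(H) = 18 > 0, so H is positive definite and the point is a local minimum.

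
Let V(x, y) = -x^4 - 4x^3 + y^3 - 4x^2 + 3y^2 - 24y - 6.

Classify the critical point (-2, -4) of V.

local maximum

The mixed partial ∂²V/∂x∂y is 0, so the Hessian at any point is diag(V_xx, V_yy) = diag(-4(3x^2 + 6x + 2), 6(y + 1)).
At (-2, -4): H = diag(-8, -18).
Both eigenvalues are negative, so H is negative definite: a local maximum.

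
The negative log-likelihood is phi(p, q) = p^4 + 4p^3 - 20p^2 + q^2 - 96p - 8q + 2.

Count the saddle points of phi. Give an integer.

phi separates as a function of p plus a function of q, so ∇phi=0 decouples.
∂phi/∂p = 4(p - 3)(p + 2)(p + 4) = 0 at p ∈ {-4, -2, 3}; ∂phi/∂q = 2(q - 4) = 0 at q ∈ {4}.
The Hessian is diagonal: diag(phi_pp, phi_qq). Second derivatives: phi_pp(-4)=56, phi_pp(-2)=-40, phi_pp(3)=140; phi_qq(4)=2.
Saddle points occur where the two diagonal entries have opposite signs: (-2, 4). Count: 1.

1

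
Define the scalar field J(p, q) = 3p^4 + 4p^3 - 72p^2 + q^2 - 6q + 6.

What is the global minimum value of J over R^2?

-643

J(p,q) separates as A(p) + B(q) + 6, so its minimum is min A + min B + 6.
A'(p) = 12p(p - 3)(p + 4) vanishes at p ∈ {-4, 0, 3}; B'(q) = 2q - 6 vanishes at q ∈ {3}.
Local minima of A (where A''>0): A(-4)=-640, A(3)=-297. Local minima of B: B(3)=-9.
So the global minimum of J is A(-4) + B(3) + 6 = -640 − 9 + 6 = -643, attained at (-4, 3).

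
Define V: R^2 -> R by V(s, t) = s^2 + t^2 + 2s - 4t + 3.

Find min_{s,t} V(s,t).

V(s,t) separates as P(s) + Q(t) + 3, so its minimum is min P + min Q + 3.
P'(s) = 2s + 2 vanishes at s ∈ {-1}; Q'(t) = 2(t - 2) vanishes at t ∈ {2}.
Local minima of P (where P''>0): P(-1)=-1. Local minima of Q: Q(2)=-4.
So the global minimum of V is P(-1) + Q(2) + 3 = -1 − 4 + 3 = -2, attained at (-1, 2).

-2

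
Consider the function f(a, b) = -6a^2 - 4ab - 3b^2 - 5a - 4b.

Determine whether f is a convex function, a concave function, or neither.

f is quadratic, so its Hessian is the constant matrix H = [[-12, -4], [-4, -6]].
det(H) = 56, tr(H) = -18.
det(H) > 0 and tr(H) < 0, so H is negative definite everywhere: concave.

concave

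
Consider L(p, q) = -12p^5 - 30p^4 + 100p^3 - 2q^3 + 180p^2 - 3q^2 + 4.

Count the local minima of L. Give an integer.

L separates as a function of p plus a function of q, so ∇L=0 decouples.
∂L/∂p = -60p(p - 2)(p + 1)(p + 3) = 0 at p ∈ {-3, -1, 0, 2}; ∂L/∂q = -6q(q + 1) = 0 at q ∈ {-1, 0}.
The Hessian is diagonal: diag(L_pp, L_qq). Second derivatives: L_pp(-3)=1800, L_pp(-1)=-360, L_pp(0)=360, L_pp(2)=-1800; L_qq(-1)=6, L_qq(0)=-6.
Local minima occur where both diagonal entries positive: (-3, -1), (0, -1). Count: 2.

2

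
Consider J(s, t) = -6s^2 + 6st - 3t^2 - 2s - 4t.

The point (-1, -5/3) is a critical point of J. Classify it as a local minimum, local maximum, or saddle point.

local maximum

The Hessian of J is constant: H = [[-12, 6], [6, -6]].
det(H) = (-12)·(-6) − 6² = 36.
det(H) > 0 and tr(H) = -18 < 0, so H is negative definite and the point is a local maximum.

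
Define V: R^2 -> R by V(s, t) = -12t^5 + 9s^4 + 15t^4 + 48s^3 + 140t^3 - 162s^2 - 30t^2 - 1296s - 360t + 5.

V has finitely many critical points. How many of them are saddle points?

6

V separates as a function of s plus a function of t, so ∇V=0 decouples.
∂V/∂s = 36(s - 3)(s + 3)(s + 4) = 0 at s ∈ {-4, -3, 3}; ∂V/∂t = -60(t - 3)(t - 1)(t + 1)(t + 2) = 0 at t ∈ {-2, -1, 1, 3}.
The Hessian is diagonal: diag(V_ss, V_tt). Second derivatives: V_ss(-4)=252, V_ss(-3)=-216, V_ss(3)=1512; V_tt(-2)=900, V_tt(-1)=-480, V_tt(1)=720, V_tt(3)=-2400.
Saddle points occur where the two diagonal entries have opposite signs: (-4, -1), (-4, 3), (-3, -2), (-3, 1), (3, -1), (3, 3). Count: 6.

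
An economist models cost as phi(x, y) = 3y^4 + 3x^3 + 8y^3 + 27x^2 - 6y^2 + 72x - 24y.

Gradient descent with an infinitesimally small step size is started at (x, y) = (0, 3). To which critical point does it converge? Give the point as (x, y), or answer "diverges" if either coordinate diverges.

(-2, 1)

phi is separable, so gradient descent decouples: x follows -∂phi/∂x, y follows -∂phi/∂y.
∂phi/∂x = 9(x + 2)(x + 4); at x=0 this is 72, so x decreases.
∂phi/∂y = 12(y - 1)(y + 1)(y + 2); at y=3 this is 480, so y decreases.
x converges to its nearest critical value -2 (a local min of the x-part); y converges to 1. The iterate converges to (-2, 1).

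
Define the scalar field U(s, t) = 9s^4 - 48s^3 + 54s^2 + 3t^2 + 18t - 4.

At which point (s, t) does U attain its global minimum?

U(s,t) separates as P(s) + Q(t) − 4, so its minimum is min P + min Q − 4.
P'(s) = 36s(s - 3)(s - 1) vanishes at s ∈ {0, 1, 3}; Q'(t) = 6(t + 3) vanishes at t ∈ {-3}.
Local minima of P (where P''>0): P(0)=0, P(3)=-81. Local minima of Q: Q(-3)=-27.
So the global minimum of U is P(3) + Q(-3) − 4 = -81 − 27 − 4 = -112, attained at (3, -3).

(3, -3)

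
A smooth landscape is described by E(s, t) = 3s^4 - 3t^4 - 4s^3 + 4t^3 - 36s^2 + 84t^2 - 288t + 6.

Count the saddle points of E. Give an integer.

E separates as a function of s plus a function of t, so ∇E=0 decouples.
∂E/∂s = 12s(s - 3)(s + 2) = 0 at s ∈ {-2, 0, 3}; ∂E/∂t = -12(t - 3)(t - 2)(t + 4) = 0 at t ∈ {-4, 2, 3}.
The Hessian is diagonal: diag(E_ss, E_tt). Second derivatives: E_ss(-2)=120, E_ss(0)=-72, E_ss(3)=180; E_tt(-4)=-504, E_tt(2)=72, E_tt(3)=-84.
Saddle points occur where the two diagonal entries have opposite signs: (-2, -4), (-2, 3), (0, 2), (3, -4), (3, 3). Count: 5.

5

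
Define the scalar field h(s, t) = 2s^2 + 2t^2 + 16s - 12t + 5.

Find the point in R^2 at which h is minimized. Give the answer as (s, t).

(-4, 3)

h(s,t) separates as P(s) + Q(t) + 5, so its minimum is min P + min Q + 5.
P'(s) = 4s + 16 vanishes at s ∈ {-4}; Q'(t) = 4(t - 3) vanishes at t ∈ {3}.
Local minima of P (where P''>0): P(-4)=-32. Local minima of Q: Q(3)=-18.
So the global minimum of h is P(-4) + Q(3) + 5 = -32 − 18 + 5 = -45, attained at (-4, 3).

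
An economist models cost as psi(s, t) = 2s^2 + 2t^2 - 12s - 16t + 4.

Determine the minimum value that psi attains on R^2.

-46

psi(s,t) separates as P(s) + Q(t) + 4, so its minimum is min P + min Q + 4.
P'(s) = 4s - 12 vanishes at s ∈ {3}; Q'(t) = 4(t - 4) vanishes at t ∈ {4}.
Local minima of P (where P''>0): P(3)=-18. Local minima of Q: Q(4)=-32.
So the global minimum of psi is P(3) + Q(4) + 4 = -18 − 32 + 4 = -46, attained at (3, 4).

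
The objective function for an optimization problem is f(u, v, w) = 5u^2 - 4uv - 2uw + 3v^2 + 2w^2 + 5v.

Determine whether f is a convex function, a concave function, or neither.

convex

f is quadratic, so its Hessian is the constant matrix H = [[10, -4, -2], [-4, 6, 0], [-2, 0, 4]].
Leading principal minors: 10, 44, 152.
All positive ⇒ H ≻ 0 ⇒ convex.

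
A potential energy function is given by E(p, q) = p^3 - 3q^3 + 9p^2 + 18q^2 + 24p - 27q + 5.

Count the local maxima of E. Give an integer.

1

E separates as a function of p plus a function of q, so ∇E=0 decouples.
∂E/∂p = 3(p + 2)(p + 4) = 0 at p ∈ {-4, -2}; ∂E/∂q = -9(q - 3)(q - 1) = 0 at q ∈ {1, 3}.
The Hessian is diagonal: diag(E_pp, E_qq). Second derivatives: E_pp(-4)=-6, E_pp(-2)=6; E_qq(1)=18, E_qq(3)=-18.
Local maxima occur where both diagonal entries negative: (-4, 3). Count: 1.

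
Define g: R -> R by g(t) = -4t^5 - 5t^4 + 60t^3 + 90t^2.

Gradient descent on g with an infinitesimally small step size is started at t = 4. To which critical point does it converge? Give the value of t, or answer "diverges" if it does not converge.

diverges

g'(t) = -20t(t - 3)(t + 1)(t + 3), so g'(4) = -2800.
Gradient descent moves in the -g' direction, i.e. t is increasing.
There is no critical point above t=4, and g' keeps the same sign, so the iterate runs off to +∞.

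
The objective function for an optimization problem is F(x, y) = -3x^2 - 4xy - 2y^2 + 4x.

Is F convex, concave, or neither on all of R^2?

concave

F is quadratic, so its Hessian is the constant matrix H = [[-6, -4], [-4, -4]].
det(H) = 8, tr(H) = -10.
det(H) > 0 and tr(H) < 0, so H is negative definite everywhere: concave.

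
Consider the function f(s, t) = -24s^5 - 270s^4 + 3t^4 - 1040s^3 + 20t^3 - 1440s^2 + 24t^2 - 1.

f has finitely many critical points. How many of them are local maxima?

f separates as a function of s plus a function of t, so ∇f=0 decouples.
∂f/∂s = -120s(s + 2)(s + 3)(s + 4) = 0 at s ∈ {-4, -3, -2, 0}; ∂f/∂t = 12t(t + 1)(t + 4) = 0 at t ∈ {-4, -1, 0}.
The Hessian is diagonal: diag(f_ss, f_tt). Second derivatives: f_ss(-4)=960, f_ss(-3)=-360, f_ss(-2)=480, f_ss(0)=-2880; f_tt(-4)=144, f_tt(-1)=-36, f_tt(0)=48.
Local maxima occur where both diagonal entries negative: (-3, -1), (0, -1). Count: 2.

2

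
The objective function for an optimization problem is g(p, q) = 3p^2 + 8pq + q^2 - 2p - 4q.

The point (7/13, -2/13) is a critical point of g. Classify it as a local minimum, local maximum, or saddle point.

The Hessian of g is constant: H = [[6, 8], [8, 2]].
det(H) = 6·2 − 8² = -52.
Since det(H) < 0, H is indefinite and the critical point is a saddle point.

saddle point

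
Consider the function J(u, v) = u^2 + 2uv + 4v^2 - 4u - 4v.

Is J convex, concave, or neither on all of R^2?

convex

J is quadratic, so its Hessian is the constant matrix H = [[2, 2], [2, 8]].
det(H) = 12, tr(H) = 10.
det(H) > 0 and tr(H) > 0, so H is positive definite everywhere: convex.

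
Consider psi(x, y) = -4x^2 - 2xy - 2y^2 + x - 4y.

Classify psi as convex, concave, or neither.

psi is quadratic, so its Hessian is the constant matrix H = [[-8, -2], [-2, -4]].
det(H) = 28, tr(H) = -12.
det(H) > 0 and tr(H) < 0, so H is negative definite everywhere: concave.

concave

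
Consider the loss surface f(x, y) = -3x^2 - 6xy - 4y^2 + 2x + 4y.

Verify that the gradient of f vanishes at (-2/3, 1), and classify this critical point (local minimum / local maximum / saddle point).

∇f = (-6x - 6y + 2, -6x - 8y + 4); substituting (-2/3, 1) gives ∇f = (0, 0), so (-2/3, 1) is indeed a critical point.
The Hessian of f is constant: H = [[-6, -6], [-6, -8]].
det(H) = (-6)·(-8) − (-6)² = 12.
det(H) > 0 and tr(H) = -14 < 0, so H is negative definite and the point is a local maximum.

local maximum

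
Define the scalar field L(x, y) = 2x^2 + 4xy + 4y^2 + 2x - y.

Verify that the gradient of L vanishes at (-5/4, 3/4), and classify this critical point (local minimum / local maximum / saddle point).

local minimum

∇L = (4x + 4y + 2, 4x + 8y - 1); substituting (-5/4, 3/4) gives ∇L = (0, 0), so (-5/4, 3/4) is indeed a critical point.
The Hessian of L is constant: H = [[4, 4], [4, 8]].
det(H) = 4·8 − 4² = 16.
det(H) > 0 and tr(H) = 12 > 0, so H is positive definite and the point is a local minimum.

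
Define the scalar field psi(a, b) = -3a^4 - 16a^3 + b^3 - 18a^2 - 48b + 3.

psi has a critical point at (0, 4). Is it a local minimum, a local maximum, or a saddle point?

saddle point

The mixed partial ∂²psi/∂a∂b is 0, so the Hessian at any point is diag(psi_aa, psi_bb) = diag(-12(3a^2 + 8a + 3), 6b).
At (0, 4): H = diag(-36, 24).
The eigenvalues have opposite signs, so H is indefinite: a saddle point.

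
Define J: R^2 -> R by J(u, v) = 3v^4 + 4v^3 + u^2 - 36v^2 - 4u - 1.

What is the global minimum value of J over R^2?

-194

J(u,v) separates as P(u) + Q(v) − 1, so its minimum is min P + min Q − 1.
P'(u) = 2u - 4 vanishes at u ∈ {2}; Q'(v) = 12v(v - 2)(v + 3) vanishes at v ∈ {-3, 0, 2}.
Local minima of P (where P''>0): P(2)=-4. Local minima of Q: Q(-3)=-189, Q(2)=-64.
So the global minimum of J is P(2) + Q(-3) − 1 = -4 − 189 − 1 = -194, attained at (2, -3).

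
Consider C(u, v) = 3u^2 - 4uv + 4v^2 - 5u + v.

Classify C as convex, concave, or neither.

convex

C is quadratic, so its Hessian is the constant matrix H = [[6, -4], [-4, 8]].
det(H) = 32, tr(H) = 14.
det(H) > 0 and tr(H) > 0, so H is positive definite everywhere: convex.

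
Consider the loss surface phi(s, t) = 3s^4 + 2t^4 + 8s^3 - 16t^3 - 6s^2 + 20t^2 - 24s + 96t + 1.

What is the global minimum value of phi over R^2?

-76

phi(s,t) separates as P(s) + Q(t) + 1, so its minimum is min P + min Q + 1.
P'(s) = 12(s - 1)(s + 1)(s + 2) vanishes at s ∈ {-2, -1, 1}; Q'(t) = 8(t - 4)(t - 3)(t + 1) vanishes at t ∈ {-1, 3, 4}.
Local minima of P (where P''>0): P(-2)=8, P(1)=-19. Local minima of Q: Q(-1)=-58, Q(4)=192.
So the global minimum of phi is P(1) + Q(-1) + 1 = -19 − 58 + 1 = -76, attained at (1, -1).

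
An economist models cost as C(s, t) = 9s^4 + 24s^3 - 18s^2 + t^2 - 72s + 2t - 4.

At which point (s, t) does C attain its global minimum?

(1, -1)

C(s,t) separates as P(s) + Q(t) − 4, so its minimum is min P + min Q − 4.
P'(s) = 36(s - 1)(s + 1)(s + 2) vanishes at s ∈ {-2, -1, 1}; Q'(t) = 2(t + 1) vanishes at t ∈ {-1}.
Local minima of P (where P''>0): P(-2)=24, P(1)=-57. Local minima of Q: Q(-1)=-1.
So the global minimum of C is P(1) + Q(-1) − 4 = -57 − 1 − 4 = -62, attained at (1, -1).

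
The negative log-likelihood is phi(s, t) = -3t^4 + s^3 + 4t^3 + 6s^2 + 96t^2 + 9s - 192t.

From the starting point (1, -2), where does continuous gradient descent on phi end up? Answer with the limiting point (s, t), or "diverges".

phi is separable, so gradient descent decouples: s follows -∂phi/∂s, t follows -∂phi/∂t.
∂phi/∂s = 3(s + 1)(s + 3); at s=1 this is 24, so s decreases.
∂phi/∂t = -12(t - 4)(t - 1)(t + 4); at t=-2 this is -432, so t increases.
s converges to its nearest critical value -1 (a local min of the s-part); t converges to 1. The iterate converges to (-1, 1).

(-1, 1)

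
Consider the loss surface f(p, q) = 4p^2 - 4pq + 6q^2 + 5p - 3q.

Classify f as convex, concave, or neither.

convex

f is quadratic, so its Hessian is the constant matrix H = [[8, -4], [-4, 12]].
det(H) = 80, tr(H) = 20.
det(H) > 0 and tr(H) > 0, so H is positive definite everywhere: convex.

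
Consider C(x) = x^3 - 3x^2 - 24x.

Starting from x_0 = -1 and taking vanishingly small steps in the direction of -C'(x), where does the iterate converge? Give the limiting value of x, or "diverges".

4

C'(x) = 3(x - 4)(x + 2), so C'(-1) = -15.
Gradient descent moves in the -C' direction, i.e. x is increasing.
The nearest critical point in that direction is x = 4, where C'' = 18 > 0 (a local minimum). The iterate converges there.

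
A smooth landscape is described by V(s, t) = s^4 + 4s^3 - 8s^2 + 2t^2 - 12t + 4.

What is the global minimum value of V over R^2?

V(s,t) separates as P(s) + Q(t) + 4, so its minimum is min P + min Q + 4.
P'(s) = 4s(s - 1)(s + 4) vanishes at s ∈ {-4, 0, 1}; Q'(t) = 4(t - 3) vanishes at t ∈ {3}.
Local minima of P (where P''>0): P(-4)=-128, P(1)=-3. Local minima of Q: Q(3)=-18.
So the global minimum of V is P(-4) + Q(3) + 4 = -128 − 18 + 4 = -142, attained at (-4, 3).

-142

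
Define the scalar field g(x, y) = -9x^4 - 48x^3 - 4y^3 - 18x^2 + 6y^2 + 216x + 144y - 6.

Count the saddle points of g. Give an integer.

3

g separates as a function of x plus a function of y, so ∇g=0 decouples.
∂g/∂x = -36(x - 1)(x + 2)(x + 3) = 0 at x ∈ {-3, -2, 1}; ∂g/∂y = -12(y - 4)(y + 3) = 0 at y ∈ {-3, 4}.
The Hessian is diagonal: diag(g_xx, g_yy). Second derivatives: g_xx(-3)=-144, g_xx(-2)=108, g_xx(1)=-432; g_yy(-3)=84, g_yy(4)=-84.
Saddle points occur where the two diagonal entries have opposite signs: (-3, -3), (-2, 4), (1, -3). Count: 3.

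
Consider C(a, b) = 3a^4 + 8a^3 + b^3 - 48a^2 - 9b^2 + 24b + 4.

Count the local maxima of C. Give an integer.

1

C separates as a function of a plus a function of b, so ∇C=0 decouples.
∂C/∂a = 12a(a - 2)(a + 4) = 0 at a ∈ {-4, 0, 2}; ∂C/∂b = 3(b - 4)(b - 2) = 0 at b ∈ {2, 4}.
The Hessian is diagonal: diag(C_aa, C_bb). Second derivatives: C_aa(-4)=288, C_aa(0)=-96, C_aa(2)=144; C_bb(2)=-6, C_bb(4)=6.
Local maxima occur where both diagonal entries negative: (0, 2). Count: 1.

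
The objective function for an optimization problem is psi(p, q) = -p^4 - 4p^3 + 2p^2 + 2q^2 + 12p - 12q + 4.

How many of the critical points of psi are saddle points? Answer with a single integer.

2

psi separates as a function of p plus a function of q, so ∇psi=0 decouples.
∂psi/∂p = -4(p - 1)(p + 1)(p + 3) = 0 at p ∈ {-3, -1, 1}; ∂psi/∂q = 4(q - 3) = 0 at q ∈ {3}.
The Hessian is diagonal: diag(psi_pp, psi_qq). Second derivatives: psi_pp(-3)=-32, psi_pp(-1)=16, psi_pp(1)=-32; psi_qq(3)=4.
Saddle points occur where the two diagonal entries have opposite signs: (-3, 3), (1, 3). Count: 2.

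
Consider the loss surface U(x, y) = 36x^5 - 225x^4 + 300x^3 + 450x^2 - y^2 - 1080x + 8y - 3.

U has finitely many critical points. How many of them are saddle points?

U separates as a function of x plus a function of y, so ∇U=0 decouples.
∂U/∂x = 180(x - 3)(x - 2)(x - 1)(x + 1) = 0 at x ∈ {-1, 1, 2, 3}; ∂U/∂y = -2(y - 4) = 0 at y ∈ {4}.
The Hessian is diagonal: diag(U_xx, U_yy). Second derivatives: U_xx(-1)=-4320, U_xx(1)=720, U_xx(2)=-540, U_xx(3)=1440; U_yy(4)=-2.
Saddle points occur where the two diagonal entries have opposite signs: (1, 4), (3, 4). Count: 2.

2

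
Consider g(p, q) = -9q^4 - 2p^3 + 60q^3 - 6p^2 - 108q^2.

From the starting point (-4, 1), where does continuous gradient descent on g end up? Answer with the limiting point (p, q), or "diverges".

g is separable, so gradient descent decouples: p follows -∂g/∂p, q follows -∂g/∂q.
∂g/∂p = -6p(p + 2); at p=-4 this is -48, so p increases.
∂g/∂q = -36q(q - 3)(q - 2); at q=1 this is -72, so q increases.
p converges to its nearest critical value -2 (a local min of the p-part); q converges to 2. The iterate converges to (-2, 2).

(-2, 2)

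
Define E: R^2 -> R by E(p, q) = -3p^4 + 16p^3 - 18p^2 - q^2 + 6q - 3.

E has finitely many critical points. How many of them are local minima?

E separates as a function of p plus a function of q, so ∇E=0 decouples.
∂E/∂p = -12p(p - 3)(p - 1) = 0 at p ∈ {0, 1, 3}; ∂E/∂q = -2(q - 3) = 0 at q ∈ {3}.
The Hessian is diagonal: diag(E_pp, E_qq). Second derivatives: E_pp(0)=-36, E_pp(1)=24, E_pp(3)=-72; E_qq(3)=-2.
Local minima occur where both diagonal entries positive: none. Count: 0.

0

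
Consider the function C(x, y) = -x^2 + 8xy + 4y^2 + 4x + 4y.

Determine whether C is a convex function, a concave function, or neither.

neither

C is quadratic, so its Hessian is the constant matrix H = [[-2, 8], [8, 8]].
det(H) = -80, tr(H) = 6.
det(H) < 0, so H is indefinite: neither convex nor concave.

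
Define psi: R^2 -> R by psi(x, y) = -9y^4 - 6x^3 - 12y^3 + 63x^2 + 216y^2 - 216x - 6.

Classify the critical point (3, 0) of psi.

local minimum

The mixed partial ∂²psi/∂x∂y is 0, so the Hessian at any point is diag(psi_xx, psi_yy) = diag(18(-2x + 7), 36(-3y^2 - 2y + 12)).
At (3, 0): H = diag(18, 432).
Both eigenvalues are positive, so H is positive definite: a local minimum.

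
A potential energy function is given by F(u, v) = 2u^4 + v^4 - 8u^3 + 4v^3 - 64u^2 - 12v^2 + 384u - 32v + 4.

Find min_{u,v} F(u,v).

-1596

F(u,v) separates as P(u) + Q(v) + 4, so its minimum is min P + min Q + 4.
P'(u) = 8(u - 4)(u - 3)(u + 4) vanishes at u ∈ {-4, 3, 4}; Q'(v) = 4(v - 2)(v + 1)(v + 4) vanishes at v ∈ {-4, -1, 2}.
Local minima of P (where P''>0): P(-4)=-1536, P(4)=512. Local minima of Q: Q(-4)=-64, Q(2)=-64.
So the global minimum of F is P(-4) + Q(-4) + 4 = -1536 − 64 + 4 = -1596, attained at (-4, -4).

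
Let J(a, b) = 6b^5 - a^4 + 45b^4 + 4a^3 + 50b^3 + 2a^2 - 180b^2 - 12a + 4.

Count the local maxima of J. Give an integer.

J separates as a function of a plus a function of b, so ∇J=0 decouples.
∂J/∂a = -4(a - 3)(a - 1)(a + 1) = 0 at a ∈ {-1, 1, 3}; ∂J/∂b = 30b(b - 1)(b + 3)(b + 4) = 0 at b ∈ {-4, -3, 0, 1}.
The Hessian is diagonal: diag(J_aa, J_bb). Second derivatives: J_aa(-1)=-32, J_aa(1)=16, J_aa(3)=-32; J_bb(-4)=-600, J_bb(-3)=360, J_bb(0)=-360, J_bb(1)=600.
Local maxima occur where both diagonal entries negative: (-1, -4), (-1, 0), (3, -4), (3, 0). Count: 4.

4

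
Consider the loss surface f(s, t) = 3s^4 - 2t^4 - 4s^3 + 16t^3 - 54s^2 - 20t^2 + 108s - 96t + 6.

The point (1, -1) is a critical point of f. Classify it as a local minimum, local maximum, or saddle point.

The mixed partial ∂²f/∂s∂t is 0, so the Hessian at any point is diag(f_ss, f_tt) = diag(12(3s^2 - 2s - 9), 8(-3t^2 + 12t - 5)).
At (1, -1): H = diag(-96, -160).
Both eigenvalues are negative, so H is negative definite: a local maximum.

local maximum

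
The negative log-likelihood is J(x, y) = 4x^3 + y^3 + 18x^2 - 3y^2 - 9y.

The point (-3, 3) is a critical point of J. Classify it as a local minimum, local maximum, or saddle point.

saddle point

The mixed partial ∂²J/∂x∂y is 0, so the Hessian at any point is diag(J_xx, J_yy) = diag(12(2x + 3), 6(y - 1)).
At (-3, 3): H = diag(-36, 12).
The eigenvalues have opposite signs, so H is indefinite: a saddle point.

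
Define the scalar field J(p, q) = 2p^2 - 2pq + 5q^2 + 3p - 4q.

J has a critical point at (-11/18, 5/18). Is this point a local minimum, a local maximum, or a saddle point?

The Hessian of J is constant: H = [[4, -2], [-2, 10]].
det(H) = 4·10 − (-2)² = 36.
det(H) > 0 and tr(H) = 14 > 0, so H is positive definite and the point is a local minimum.

local minimum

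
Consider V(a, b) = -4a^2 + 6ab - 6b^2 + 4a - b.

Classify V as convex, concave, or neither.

concave

V is quadratic, so its Hessian is the constant matrix H = [[-8, 6], [6, -12]].
det(H) = 60, tr(H) = -20.
det(H) > 0 and tr(H) < 0, so H is negative definite everywhere: concave.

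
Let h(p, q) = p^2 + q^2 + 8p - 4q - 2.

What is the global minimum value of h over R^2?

-22

h(p,q) separates as A(p) + B(q) − 2, so its minimum is min A + min B − 2.
A'(p) = 2p + 8 vanishes at p ∈ {-4}; B'(q) = 2q - 4 vanishes at q ∈ {2}.
Local minima of A (where A''>0): A(-4)=-16. Local minima of B: B(2)=-4.
So the global minimum of h is A(-4) + B(2) − 2 = -16 − 4 − 2 = -22, attained at (-4, 2).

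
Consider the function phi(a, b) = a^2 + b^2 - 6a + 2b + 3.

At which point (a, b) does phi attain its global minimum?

(3, -1)

phi(a,b) separates as P(a) + Q(b) + 3, so its minimum is min P + min Q + 3.
P'(a) = 2a - 6 vanishes at a ∈ {3}; Q'(b) = 2b + 2 vanishes at b ∈ {-1}.
Local minima of P (where P''>0): P(3)=-9. Local minima of Q: Q(-1)=-1.
So the global minimum of phi is P(3) + Q(-1) + 3 = -9 − 1 + 3 = -7, attained at (3, -1).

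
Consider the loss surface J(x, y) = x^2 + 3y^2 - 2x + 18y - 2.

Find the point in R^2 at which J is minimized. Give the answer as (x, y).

J(x,y) separates as P(x) + Q(y) − 2, so its minimum is min P + min Q − 2.
P'(x) = 2x - 2 vanishes at x ∈ {1}; Q'(y) = 6y + 18 vanishes at y ∈ {-3}.
Local minima of P (where P''>0): P(1)=-1. Local minima of Q: Q(-3)=-27.
So the global minimum of J is P(1) + Q(-3) − 2 = -1 − 27 − 2 = -30, attained at (1, -3).

(1, -3)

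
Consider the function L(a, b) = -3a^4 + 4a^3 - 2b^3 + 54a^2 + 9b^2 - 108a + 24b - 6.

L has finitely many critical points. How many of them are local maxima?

L separates as a function of a plus a function of b, so ∇L=0 decouples.
∂L/∂a = -12(a - 3)(a - 1)(a + 3) = 0 at a ∈ {-3, 1, 3}; ∂L/∂b = -6(b - 4)(b + 1) = 0 at b ∈ {-1, 4}.
The Hessian is diagonal: diag(L_aa, L_bb). Second derivatives: L_aa(-3)=-288, L_aa(1)=96, L_aa(3)=-144; L_bb(-1)=30, L_bb(4)=-30.
Local maxima occur where both diagonal entries negative: (-3, 4), (3, 4). Count: 2.

2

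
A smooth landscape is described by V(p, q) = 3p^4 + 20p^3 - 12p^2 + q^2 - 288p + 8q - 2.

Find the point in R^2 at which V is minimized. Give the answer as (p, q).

V(p,q) separates as A(p) + B(q) − 2, so its minimum is min A + min B − 2.
A'(p) = 12(p - 2)(p + 3)(p + 4) vanishes at p ∈ {-4, -3, 2}; B'(q) = 2q + 8 vanishes at q ∈ {-4}.
Local minima of A (where A''>0): A(-4)=448, A(2)=-416. Local minima of B: B(-4)=-16.
So the global minimum of V is A(2) + B(-4) − 2 = -416 − 16 − 2 = -434, attained at (2, -4).

(2, -4)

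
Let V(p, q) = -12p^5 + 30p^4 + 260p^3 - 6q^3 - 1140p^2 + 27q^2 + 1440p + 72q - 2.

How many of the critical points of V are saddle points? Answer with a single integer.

V separates as a function of p plus a function of q, so ∇V=0 decouples.
∂V/∂p = -60(p - 3)(p - 2)(p - 1)(p + 4) = 0 at p ∈ {-4, 1, 2, 3}; ∂V/∂q = -18(q - 4)(q + 1) = 0 at q ∈ {-1, 4}.
The Hessian is diagonal: diag(V_pp, V_qq). Second derivatives: V_pp(-4)=12600, V_pp(1)=-600, V_pp(2)=360, V_pp(3)=-840; V_qq(-1)=90, V_qq(4)=-90.
Saddle points occur where the two diagonal entries have opposite signs: (-4, 4), (1, -1), (2, 4), (3, -1). Count: 4.

4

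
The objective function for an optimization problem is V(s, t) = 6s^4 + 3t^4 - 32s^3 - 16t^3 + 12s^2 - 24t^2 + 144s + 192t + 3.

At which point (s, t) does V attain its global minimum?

(-1, -2)

V(s,t) separates as P(s) + Q(t) + 3, so its minimum is min P + min Q + 3.
P'(s) = 24(s - 3)(s - 2)(s + 1) vanishes at s ∈ {-1, 2, 3}; Q'(t) = 12(t - 4)(t - 2)(t + 2) vanishes at t ∈ {-2, 2, 4}.
Local minima of P (where P''>0): P(-1)=-94, P(3)=162. Local minima of Q: Q(-2)=-304, Q(4)=128.
So the global minimum of V is P(-1) + Q(-2) + 3 = -94 − 304 + 3 = -395, attained at (-1, -2).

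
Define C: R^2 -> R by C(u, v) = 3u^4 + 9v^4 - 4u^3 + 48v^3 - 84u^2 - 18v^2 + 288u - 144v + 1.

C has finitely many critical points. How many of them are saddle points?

4

C separates as a function of u plus a function of v, so ∇C=0 decouples.
∂C/∂u = 12(u - 3)(u - 2)(u + 4) = 0 at u ∈ {-4, 2, 3}; ∂C/∂v = 36(v - 1)(v + 1)(v + 4) = 0 at v ∈ {-4, -1, 1}.
The Hessian is diagonal: diag(C_uu, C_vv). Second derivatives: C_uu(-4)=504, C_uu(2)=-72, C_uu(3)=84; C_vv(-4)=540, C_vv(-1)=-216, C_vv(1)=360.
Saddle points occur where the two diagonal entries have opposite signs: (-4, -1), (2, -4), (2, 1), (3, -1). Count: 4.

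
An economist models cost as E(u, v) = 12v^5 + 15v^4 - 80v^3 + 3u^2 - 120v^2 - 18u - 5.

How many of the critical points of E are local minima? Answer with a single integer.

2

E separates as a function of u plus a function of v, so ∇E=0 decouples.
∂E/∂u = 6(u - 3) = 0 at u ∈ {3}; ∂E/∂v = 60v(v - 2)(v + 1)(v + 2) = 0 at v ∈ {-2, -1, 0, 2}.
The Hessian is diagonal: diag(E_uu, E_vv). Second derivatives: E_uu(3)=6; E_vv(-2)=-480, E_vv(-1)=180, E_vv(0)=-240, E_vv(2)=1440.
Local minima occur where both diagonal entries positive: (3, -1), (3, 2). Count: 2.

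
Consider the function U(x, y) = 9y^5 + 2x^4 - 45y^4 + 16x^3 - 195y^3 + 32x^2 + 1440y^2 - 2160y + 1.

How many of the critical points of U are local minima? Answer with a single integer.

4

U separates as a function of x plus a function of y, so ∇U=0 decouples.
∂U/∂x = 8x(x + 2)(x + 4) = 0 at x ∈ {-4, -2, 0}; ∂U/∂y = 45(y - 4)(y - 3)(y - 1)(y + 4) = 0 at y ∈ {-4, 1, 3, 4}.
The Hessian is diagonal: diag(U_xx, U_yy). Second derivatives: U_xx(-4)=64, U_xx(-2)=-32, U_xx(0)=64; U_yy(-4)=-12600, U_yy(1)=1350, U_yy(3)=-630, U_yy(4)=1080.
Local minima occur where both diagonal entries positive: (-4, 1), (-4, 4), (0, 1), (0, 4). Count: 4.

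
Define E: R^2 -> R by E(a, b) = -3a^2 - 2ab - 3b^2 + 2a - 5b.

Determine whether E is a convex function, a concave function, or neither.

E is quadratic, so its Hessian is the constant matrix H = [[-6, -2], [-2, -6]].
det(H) = 32, tr(H) = -12.
det(H) > 0 and tr(H) < 0, so H is negative definite everywhere: concave.

concave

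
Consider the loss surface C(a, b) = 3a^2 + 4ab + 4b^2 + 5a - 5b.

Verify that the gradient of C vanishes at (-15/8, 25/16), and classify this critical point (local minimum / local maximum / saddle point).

∇C = (6a + 4b + 5, 4a + 8b - 5); substituting (-15/8, 25/16) gives ∇C = (0, 0), so (-15/8, 25/16) is indeed a critical point.
The Hessian of C is constant: H = [[6, 4], [4, 8]].
det(H) = 6·8 − 4² = 32.
det(H) > 0 and tr(H) = 14 > 0, so H is positive definite and the point is a local minimum.

local minimum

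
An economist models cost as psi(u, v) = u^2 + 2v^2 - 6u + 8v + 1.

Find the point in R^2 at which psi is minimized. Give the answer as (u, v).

(3, -2)

psi(u,v) separates as P(u) + Q(v) + 1, so its minimum is min P + min Q + 1.
P'(u) = 2u - 6 vanishes at u ∈ {3}; Q'(v) = 4v + 8 vanishes at v ∈ {-2}.
Local minima of P (where P''>0): P(3)=-9. Local minima of Q: Q(-2)=-8.
So the global minimum of psi is P(3) + Q(-2) + 1 = -9 − 8 + 1 = -16, attained at (3, -2).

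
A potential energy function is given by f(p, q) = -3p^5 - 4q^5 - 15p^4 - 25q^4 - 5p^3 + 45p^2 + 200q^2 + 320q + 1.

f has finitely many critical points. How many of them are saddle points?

f separates as a function of p plus a function of q, so ∇f=0 decouples.
∂f/∂p = -15p(p - 1)(p + 2)(p + 3) = 0 at p ∈ {-3, -2, 0, 1}; ∂f/∂q = -20(q - 2)(q + 1)(q + 2)(q + 4) = 0 at q ∈ {-4, -2, -1, 2}.
The Hessian is diagonal: diag(f_pp, f_qq). Second derivatives: f_pp(-3)=180, f_pp(-2)=-90, f_pp(0)=90, f_pp(1)=-180; f_qq(-4)=720, f_qq(-2)=-160, f_qq(-1)=180, f_qq(2)=-1440.
Saddle points occur where the two diagonal entries have opposite signs: (-3, -2), (-3, 2), (-2, -4), (-2, -1), (0, -2), (0, 2), (1, -4), (1, -1). Count: 8.

8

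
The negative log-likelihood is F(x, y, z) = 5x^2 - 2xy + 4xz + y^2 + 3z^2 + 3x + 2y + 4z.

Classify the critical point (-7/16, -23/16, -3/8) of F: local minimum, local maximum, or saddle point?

local minimum

The Hessian is constant: H = [[10, -2, 4], [-2, 2, 0], [4, 0, 6]].
Leading principal minors: Δ₁ = 10, Δ₂ = 16, Δ₃ = 64.
All leading minors are positive, so H is positive definite: a local minimum.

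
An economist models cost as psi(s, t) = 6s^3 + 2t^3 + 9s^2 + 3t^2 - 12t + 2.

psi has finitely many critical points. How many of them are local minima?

1

psi separates as a function of s plus a function of t, so ∇psi=0 decouples.
∂psi/∂s = 18s(s + 1) = 0 at s ∈ {-1, 0}; ∂psi/∂t = 6(t - 1)(t + 2) = 0 at t ∈ {-2, 1}.
The Hessian is diagonal: diag(psi_ss, psi_tt). Second derivatives: psi_ss(-1)=-18, psi_ss(0)=18; psi_tt(-2)=-18, psi_tt(1)=18.
Local minima occur where both diagonal entries positive: (0, 1). Count: 1.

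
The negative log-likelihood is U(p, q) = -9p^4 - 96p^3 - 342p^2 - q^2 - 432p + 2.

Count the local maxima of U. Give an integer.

2

U separates as a function of p plus a function of q, so ∇U=0 decouples.
∂U/∂p = -36(p + 1)(p + 3)(p + 4) = 0 at p ∈ {-4, -3, -1}; ∂U/∂q = -2q = 0 at q ∈ {0}.
The Hessian is diagonal: diag(U_pp, U_qq). Second derivatives: U_pp(-4)=-108, U_pp(-3)=72, U_pp(-1)=-216; U_qq(0)=-2.
Local maxima occur where both diagonal entries negative: (-4, 0), (-1, 0). Count: 2.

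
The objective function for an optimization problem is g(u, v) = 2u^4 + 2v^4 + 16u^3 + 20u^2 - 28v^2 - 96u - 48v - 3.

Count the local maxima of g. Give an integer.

1

g separates as a function of u plus a function of v, so ∇g=0 decouples.
∂g/∂u = 8(u - 1)(u + 3)(u + 4) = 0 at u ∈ {-4, -3, 1}; ∂g/∂v = 8(v - 3)(v + 1)(v + 2) = 0 at v ∈ {-2, -1, 3}.
The Hessian is diagonal: diag(g_uu, g_vv). Second derivatives: g_uu(-4)=40, g_uu(-3)=-32, g_uu(1)=160; g_vv(-2)=40, g_vv(-1)=-32, g_vv(3)=160.
Local maxima occur where both diagonal entries negative: (-3, -1). Count: 1.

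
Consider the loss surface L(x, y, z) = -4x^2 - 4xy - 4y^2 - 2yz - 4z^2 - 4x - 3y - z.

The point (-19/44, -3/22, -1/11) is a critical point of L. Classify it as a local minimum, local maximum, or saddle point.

The Hessian is constant: H = [[-8, -4, 0], [-4, -8, -2], [0, -2, -8]].
Leading principal minors: Δ₁ = -8, Δ₂ = 48, Δ₃ = -352.
The minors alternate sign starting negative (−, +, −), so H is negative definite: a local maximum.

local maximum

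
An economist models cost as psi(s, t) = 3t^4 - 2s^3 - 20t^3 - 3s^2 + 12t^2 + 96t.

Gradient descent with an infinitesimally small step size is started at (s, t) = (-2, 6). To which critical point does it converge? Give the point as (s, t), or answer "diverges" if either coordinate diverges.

psi is separable, so gradient descent decouples: s follows -∂psi/∂s, t follows -∂psi/∂t.
∂psi/∂s = -6s(s + 1); at s=-2 this is -12, so s increases.
∂psi/∂t = 12(t - 4)(t - 2)(t + 1); at t=6 this is 672, so t decreases.
s converges to its nearest critical value -1 (a local min of the s-part); t converges to 4. The iterate converges to (-1, 4).

(-1, 4)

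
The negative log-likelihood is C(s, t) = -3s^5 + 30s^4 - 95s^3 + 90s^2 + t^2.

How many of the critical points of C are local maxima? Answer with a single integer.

0

C separates as a function of s plus a function of t, so ∇C=0 decouples.
∂C/∂s = -15s(s - 4)(s - 3)(s - 1) = 0 at s ∈ {0, 1, 3, 4}; ∂C/∂t = 2t = 0 at t ∈ {0}.
The Hessian is diagonal: diag(C_ss, C_tt). Second derivatives: C_ss(0)=180, C_ss(1)=-90, C_ss(3)=90, C_ss(4)=-180; C_tt(0)=2.
Local maxima occur where both diagonal entries negative: none. Count: 0.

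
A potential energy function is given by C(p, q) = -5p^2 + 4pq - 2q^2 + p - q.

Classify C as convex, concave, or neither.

concave

C is quadratic, so its Hessian is the constant matrix H = [[-10, 4], [4, -4]].
det(H) = 24, tr(H) = -14.
det(H) > 0 and tr(H) < 0, so H is negative definite everywhere: concave.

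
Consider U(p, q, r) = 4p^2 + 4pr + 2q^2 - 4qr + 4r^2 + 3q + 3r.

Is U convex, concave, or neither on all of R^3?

convex

U is quadratic, so its Hessian is the constant matrix H = [[8, 0, 4], [0, 4, -4], [4, -4, 8]].
Leading principal minors: 8, 32, 64.
All positive ⇒ H ≻ 0 ⇒ convex.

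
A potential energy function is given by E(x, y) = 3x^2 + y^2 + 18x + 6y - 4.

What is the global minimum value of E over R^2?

E(x,y) separates as P(x) + Q(y) − 4, so its minimum is min P + min Q − 4.
P'(x) = 6x + 18 vanishes at x ∈ {-3}; Q'(y) = 2y + 6 vanishes at y ∈ {-3}.
Local minima of P (where P''>0): P(-3)=-27. Local minima of Q: Q(-3)=-9.
So the global minimum of E is P(-3) + Q(-3) − 4 = -27 − 9 − 4 = -40, attained at (-3, -3).

-40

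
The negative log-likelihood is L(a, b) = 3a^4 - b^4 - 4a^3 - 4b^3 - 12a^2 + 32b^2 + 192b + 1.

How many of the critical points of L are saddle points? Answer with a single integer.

5

L separates as a function of a plus a function of b, so ∇L=0 decouples.
∂L/∂a = 12a(a - 2)(a + 1) = 0 at a ∈ {-1, 0, 2}; ∂L/∂b = -4(b - 4)(b + 3)(b + 4) = 0 at b ∈ {-4, -3, 4}.
The Hessian is diagonal: diag(L_aa, L_bb). Second derivatives: L_aa(-1)=36, L_aa(0)=-24, L_aa(2)=72; L_bb(-4)=-32, L_bb(-3)=28, L_bb(4)=-224.
Saddle points occur where the two diagonal entries have opposite signs: (-1, -4), (-1, 4), (0, -3), (2, -4), (2, 4). Count: 5.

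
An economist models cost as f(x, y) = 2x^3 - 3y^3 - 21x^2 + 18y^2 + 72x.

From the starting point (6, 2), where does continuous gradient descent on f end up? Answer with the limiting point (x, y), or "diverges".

f is separable, so gradient descent decouples: x follows -∂f/∂x, y follows -∂f/∂y.
∂f/∂x = 6(x - 4)(x - 3); at x=6 this is 36, so x decreases.
∂f/∂y = -9y(y - 4); at y=2 this is 36, so y decreases.
x converges to its nearest critical value 4 (a local min of the x-part); y converges to 0. The iterate converges to (4, 0).

(4, 0)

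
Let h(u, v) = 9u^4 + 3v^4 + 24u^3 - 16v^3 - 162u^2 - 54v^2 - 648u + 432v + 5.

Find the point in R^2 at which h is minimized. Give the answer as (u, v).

h(u,v) separates as P(u) + Q(v) + 5, so its minimum is min P + min Q + 5.
P'(u) = 36(u - 3)(u + 2)(u + 3) vanishes at u ∈ {-3, -2, 3}; Q'(v) = 12(v - 4)(v - 3)(v + 3) vanishes at v ∈ {-3, 3, 4}.
Local minima of P (where P''>0): P(-3)=567, P(3)=-2025. Local minima of Q: Q(-3)=-1107, Q(4)=608.
So the global minimum of h is P(3) + Q(-3) + 5 = -2025 − 1107 + 5 = -3127, attained at (3, -3).

(3, -3)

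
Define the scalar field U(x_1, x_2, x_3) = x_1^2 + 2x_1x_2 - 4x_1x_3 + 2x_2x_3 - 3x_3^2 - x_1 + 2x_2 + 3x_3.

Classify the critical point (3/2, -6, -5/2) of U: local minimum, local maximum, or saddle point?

saddle point

The Hessian is constant: H = [[2, 2, -4], [2, 0, 2], [-4, 2, -6]].
Leading principal minors: Δ₁ = 2, Δ₂ = -4, Δ₃ = -16.
The minors fit neither the all-positive nor the alternating-sign pattern, so H is indefinite: a saddle point.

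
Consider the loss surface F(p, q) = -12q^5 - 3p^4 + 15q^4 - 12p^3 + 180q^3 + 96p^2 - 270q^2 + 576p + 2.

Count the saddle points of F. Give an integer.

6

F separates as a function of p plus a function of q, so ∇F=0 decouples.
∂F/∂p = -12(p - 4)(p + 3)(p + 4) = 0 at p ∈ {-4, -3, 4}; ∂F/∂q = -60q(q - 3)(q - 1)(q + 3) = 0 at q ∈ {-3, 0, 1, 3}.
The Hessian is diagonal: diag(F_pp, F_qq). Second derivatives: F_pp(-4)=-96, F_pp(-3)=84, F_pp(4)=-672; F_qq(-3)=4320, F_qq(0)=-540, F_qq(1)=480, F_qq(3)=-2160.
Saddle points occur where the two diagonal entries have opposite signs: (-4, -3), (-4, 1), (-3, 0), (-3, 3), (4, -3), (4, 1). Count: 6.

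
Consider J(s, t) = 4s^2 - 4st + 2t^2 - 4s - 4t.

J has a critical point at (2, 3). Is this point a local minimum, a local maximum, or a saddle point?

local minimum

The Hessian of J is constant: H = [[8, -4], [-4, 4]].
det(H) = 8·4 − (-4)² = 16.
det(H) > 0 and tr(H) = 12 > 0, so H is positive definite and the point is a local minimum.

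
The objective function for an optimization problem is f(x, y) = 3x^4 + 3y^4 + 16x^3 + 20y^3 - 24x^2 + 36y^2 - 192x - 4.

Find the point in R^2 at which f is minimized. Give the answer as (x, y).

f(x,y) separates as P(x) + Q(y) − 4, so its minimum is min P + min Q − 4.
P'(x) = 12(x - 2)(x + 2)(x + 4) vanishes at x ∈ {-4, -2, 2}; Q'(y) = 12y(y + 2)(y + 3) vanishes at y ∈ {-3, -2, 0}.
Local minima of P (where P''>0): P(-4)=128, P(2)=-304. Local minima of Q: Q(-3)=27, Q(0)=0.
So the global minimum of f is P(2) + Q(0) − 4 = -304 + 0 − 4 = -308, attained at (2, 0).

(2, 0)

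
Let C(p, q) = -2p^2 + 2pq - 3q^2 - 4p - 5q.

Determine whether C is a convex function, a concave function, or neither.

C is quadratic, so its Hessian is the constant matrix H = [[-4, 2], [2, -6]].
det(H) = 20, tr(H) = -10.
det(H) > 0 and tr(H) < 0, so H is negative definite everywhere: concave.

concave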